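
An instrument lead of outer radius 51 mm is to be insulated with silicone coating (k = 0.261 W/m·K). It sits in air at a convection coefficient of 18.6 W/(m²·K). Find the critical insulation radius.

r_cr ≈ 14 mm

For a cylinder r_cr = k/h = 0.261/18.6
r_cr = 14 mm; since the bare radius (51 mm) is above r_cr, any added insulation will reduce heat loss.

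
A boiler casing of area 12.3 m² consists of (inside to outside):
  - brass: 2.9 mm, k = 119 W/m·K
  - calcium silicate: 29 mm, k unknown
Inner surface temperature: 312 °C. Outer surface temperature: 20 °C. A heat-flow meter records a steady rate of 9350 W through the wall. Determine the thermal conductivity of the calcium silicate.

Thermal resistances in series:
R_brass = L/(kA) = 0.0029/(119×12.3) = 1.981×10^-6 K/W
Sum of known resistances R_other = 1.981×10^-6 K/W
Total R = ΔT/Q = 292/9350 = 0.03123 K/W
R_calcium silicate = R_total − R_other = 0.03123 K/W
k = L/(R·A) = 0.029/(0.03123×12.3)

k ≈ 0.0755 W/(m·K)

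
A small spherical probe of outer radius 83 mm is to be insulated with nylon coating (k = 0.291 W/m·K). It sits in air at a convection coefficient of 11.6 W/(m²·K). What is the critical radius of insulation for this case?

For a sphere r_cr = 2k/h = 2×0.291/11.6
r_cr = 50.2 mm; since the bare radius (83 mm) is above r_cr, any added insulation will reduce heat loss.

r_cr ≈ 50.2 mm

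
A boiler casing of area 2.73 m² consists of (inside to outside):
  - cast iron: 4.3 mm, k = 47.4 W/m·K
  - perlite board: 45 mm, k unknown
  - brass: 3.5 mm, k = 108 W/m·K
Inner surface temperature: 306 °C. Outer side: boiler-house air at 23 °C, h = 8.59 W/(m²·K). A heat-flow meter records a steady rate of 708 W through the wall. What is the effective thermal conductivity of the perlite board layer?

Using the resistance-network approach (series):
R_cast iron = L/(kA) = 0.0043/(47.4×2.73) = 3.323×10^-5 K/W
R_brass = L/(kA) = 0.0035/(108×2.73) = 1.187×10^-5 K/W
R_outer film = 1/(h_o·A) = 1/(8.59×2.73) = 0.04264 K/W
Sum of known resistances R_other = 0.04269 K/W
Total R = ΔT/Q = 283/708 = 0.3997 K/W
R_perlite board = R_total − R_other = 0.357 K/W
k = L/(R·A) = 0.045/(0.357×2.73)

k ≈ 0.0462 W/(m·K)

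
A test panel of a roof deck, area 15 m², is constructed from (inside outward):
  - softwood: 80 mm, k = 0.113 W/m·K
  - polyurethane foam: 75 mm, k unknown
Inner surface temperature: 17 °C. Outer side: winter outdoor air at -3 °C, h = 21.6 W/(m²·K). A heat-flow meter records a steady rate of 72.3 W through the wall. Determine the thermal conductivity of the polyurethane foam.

k ≈ 0.0221 W/(m·K)

Using the resistance-network approach (series):
R_softwood = L/(kA) = 0.08/(0.113×15) = 0.0472 K/W
R_outer film = 1/(h_o·A) = 1/(21.6×15) = 0.003086 K/W
Sum of known resistances R_other = 0.05028 K/W
Total R = ΔT/Q = 20/72.3 = 0.2766 K/W
R_polyurethane foam = R_total − R_other = 0.2263 K/W
k = L/(R·A) = 0.075/(0.2263×15)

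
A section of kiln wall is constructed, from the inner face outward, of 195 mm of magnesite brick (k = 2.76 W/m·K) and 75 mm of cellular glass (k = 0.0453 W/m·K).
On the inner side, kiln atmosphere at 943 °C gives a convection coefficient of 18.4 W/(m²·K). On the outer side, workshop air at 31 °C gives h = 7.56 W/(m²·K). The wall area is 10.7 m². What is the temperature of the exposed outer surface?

Treating each layer as a thermal resistance in series:
R_inner film = 1/(h_i·A) = 1/(18.4×10.7) = 0.005079 K/W
R_magnesite brick = L/(kA) = 0.195/(2.76×10.7) = 0.006603 K/W
R_cellular glass = L/(kA) = 0.075/(0.0453×10.7) = 0.1547 K/W
R_outer film = 1/(h_o·A) = 1/(7.56×10.7) = 0.01236 K/W
R_total = 0.1788 K/W;  Q = ΔT/R_total = 912/0.1788 = 5101 W
T_interface = T_inner − Q·ΣR(inner→interface) = 943 − 5100×0.1664

T ≈ 94.1 °C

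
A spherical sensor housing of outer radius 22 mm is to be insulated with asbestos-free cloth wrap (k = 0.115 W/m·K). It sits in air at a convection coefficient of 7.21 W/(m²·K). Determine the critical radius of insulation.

For a sphere r_cr = 2k/h = 2×0.115/7.21
r_cr = 31.9 mm; since the bare radius (22 mm) is below r_cr, adding a thin layer of insulation will *increase* heat loss.

r_cr ≈ 31.9 mm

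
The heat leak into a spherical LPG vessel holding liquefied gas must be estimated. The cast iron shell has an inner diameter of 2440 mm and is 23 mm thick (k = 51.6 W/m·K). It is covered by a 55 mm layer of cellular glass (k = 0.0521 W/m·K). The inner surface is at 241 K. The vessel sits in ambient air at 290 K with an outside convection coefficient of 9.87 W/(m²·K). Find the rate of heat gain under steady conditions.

Radial (spherical) resistances in series:
R_cast iron shell = (1/1.22 − 1/1.243)/(4π×51.6) = 2.339×10^-5 K/W
R_cellular glass = (1/1.243 − 1/1.298)/(4π×0.0521) = 0.05207 K/W
R_outer film = 1/(h·4πr_o²) = 1/(9.87×4π×1.298²) = 0.004785 K/W
R_total = 0.05688 K/W
Q = ΔT/R_total = 49/0.05688

Q ≈ 862 W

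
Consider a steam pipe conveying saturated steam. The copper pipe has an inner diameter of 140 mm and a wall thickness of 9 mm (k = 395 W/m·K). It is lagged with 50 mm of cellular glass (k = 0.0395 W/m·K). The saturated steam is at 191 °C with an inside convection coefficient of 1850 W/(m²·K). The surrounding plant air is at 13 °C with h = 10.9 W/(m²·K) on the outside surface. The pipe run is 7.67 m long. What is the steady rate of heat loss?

Q ≈ 653 W

Radial resistances (cylindrical: R_cond = ln(r_o/r_i)/(2πkL), R_conv = 1/(h·2πrL)):
R_inner film = 1/(h_i·2πr₁L) = 1/(1850×2π×0.07×7.67) = 1.602×10^-4 K/W
R_copper pipe wall = ln(79/70)/(2π×395×7.67) = 6.354×10^-6 K/W
R_cellular glass = ln(129/79)/(2π×0.0395×7.67) = 0.2576 K/W
R_outer film = 1/(h_o·2πr_oL) = 1/(10.9×2π×0.129×7.67) = 0.01476 K/W
R_total = 0.2725 K/W
Q = ΔT/R_total = 178/0.2725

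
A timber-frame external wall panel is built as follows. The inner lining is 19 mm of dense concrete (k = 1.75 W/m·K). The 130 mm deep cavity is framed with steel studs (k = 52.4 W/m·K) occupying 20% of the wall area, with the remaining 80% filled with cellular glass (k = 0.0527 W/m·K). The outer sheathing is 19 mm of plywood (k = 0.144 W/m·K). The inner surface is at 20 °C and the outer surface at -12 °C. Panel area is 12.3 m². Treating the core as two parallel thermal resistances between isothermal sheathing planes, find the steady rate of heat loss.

Sheathing layers in series; stud and cavity paths in parallel between them.
R_inner = 0.019/(1.75×12.3) = 8.827×10^-4 K/W
R_stud  = 0.13/(52.4×0.2×12.3) = 0.001009 K/W
R_cav   = 0.13/(0.0527×0.8×12.3) = 0.2507 K/W
1/R_core = 1/R_stud + 1/R_cav → R_core = 0.001004 K/W
R_outer = 0.019/(0.144×12.3) = 0.01073 K/W
R_total = 0.01261 K/W
Q = ΔT/R_total = 32/0.01261

Q ≈ 2540 W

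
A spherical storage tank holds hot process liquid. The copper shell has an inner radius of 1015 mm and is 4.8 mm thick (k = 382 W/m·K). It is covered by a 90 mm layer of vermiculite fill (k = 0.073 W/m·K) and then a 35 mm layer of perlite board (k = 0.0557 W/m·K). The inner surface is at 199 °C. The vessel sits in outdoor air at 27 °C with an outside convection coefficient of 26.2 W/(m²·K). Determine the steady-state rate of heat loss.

Q ≈ 1340 W

Each spherical layer contributes R = (1/r_i − 1/r_o)/(4πk):
R_copper shell = (1/1.015 − 1/1.0198)/(4π×382) = 9.66×10^-7 K/W
R_vermiculite fill = (1/1.0198 − 1/1.1098)/(4π×0.073) = 0.08669 K/W
R_perlite board = (1/1.1098 − 1/1.1448)/(4π×0.0557) = 0.03936 K/W
R_outer film = 1/(h·4πr_o²) = 1/(26.2×4π×1.1448²) = 0.002318 K/W
R_total = 0.1284 K/W
Q = ΔT/R_total = 172/0.1284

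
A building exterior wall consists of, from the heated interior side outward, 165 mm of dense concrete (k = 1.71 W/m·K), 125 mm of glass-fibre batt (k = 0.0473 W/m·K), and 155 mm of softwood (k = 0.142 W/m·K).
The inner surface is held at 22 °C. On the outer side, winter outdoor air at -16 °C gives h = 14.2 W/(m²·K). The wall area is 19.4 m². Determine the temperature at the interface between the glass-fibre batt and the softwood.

Thermal resistances in series:
R_dense concrete = L/(kA) = 0.165/(1.71×19.4) = 0.004974 K/W
R_glass-fibre batt = L/(kA) = 0.125/(0.0473×19.4) = 0.1362 K/W
R_softwood = L/(kA) = 0.155/(0.142×19.4) = 0.05627 K/W
R_outer film = 1/(h_o·A) = 1/(14.2×19.4) = 0.00363 K/W
R_total = 0.2011 K/W;  Q = ΔT/R_total = 38/0.2011 = 189 W
T_interface = T_inner − Q·ΣR(inner→interface) = 22 − 189×0.1412

T ≈ -4.68 °C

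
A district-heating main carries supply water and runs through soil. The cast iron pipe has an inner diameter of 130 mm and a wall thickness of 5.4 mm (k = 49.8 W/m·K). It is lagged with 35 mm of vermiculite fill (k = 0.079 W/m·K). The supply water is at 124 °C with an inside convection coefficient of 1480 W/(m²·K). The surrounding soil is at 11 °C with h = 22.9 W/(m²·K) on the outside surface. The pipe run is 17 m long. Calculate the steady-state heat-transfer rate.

Q ≈ 2180 W

Radial resistances (cylindrical: R_cond = ln(r_o/r_i)/(2πkL), R_conv = 1/(h·2πrL)):
R_inner film = 1/(h_i·2πr₁L) = 1/(1480×2π×0.065×17) = 9.732×10^-5 K/W
R_cast iron pipe wall = ln(70.4/65)/(2π×49.8×17) = 1.5×10^-5 K/W
R_vermiculite fill = ln(105.4/70.4)/(2π×0.079×17) = 0.04783 K/W
R_outer film = 1/(h_o·2πr_oL) = 1/(22.9×2π×0.1054×17) = 0.003879 K/W
R_total = 0.05182 K/W
Q = ΔT/R_total = 113/0.05182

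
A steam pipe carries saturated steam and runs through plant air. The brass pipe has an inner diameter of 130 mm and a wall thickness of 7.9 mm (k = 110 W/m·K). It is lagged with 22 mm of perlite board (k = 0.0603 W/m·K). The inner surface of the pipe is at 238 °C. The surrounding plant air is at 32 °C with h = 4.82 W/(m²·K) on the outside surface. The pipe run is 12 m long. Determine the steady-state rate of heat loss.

Q ≈ 2370 W

For a radial system each layer contributes R = ln(r_out/r_in)/(2πkL); films add R = 1/(hA).
R_brass pipe wall = ln(72.9/65)/(2π×110×12) = 1.383×10^-5 K/W
R_perlite board = ln(94.9/72.9)/(2π×0.0603×12) = 0.05801 K/W
R_outer film = 1/(h_o·2πr_oL) = 1/(4.82×2π×0.0949×12) = 0.029 K/W
R_total = 0.08702 K/W
Q = ΔT/R_total = 206/0.08702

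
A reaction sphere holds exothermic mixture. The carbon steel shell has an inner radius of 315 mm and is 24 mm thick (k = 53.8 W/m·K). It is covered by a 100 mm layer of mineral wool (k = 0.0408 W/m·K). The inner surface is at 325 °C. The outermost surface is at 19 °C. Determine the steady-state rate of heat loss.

Q ≈ 233 W

For a spherical shell R = (1/r₁ − 1/r₂)/(4πk); film R = 1/(h·4πr²). In series:
R_carbon steel shell = (1/0.315 − 1/0.339)/(4π×53.8) = 3.324×10^-4 K/W
R_mineral wool = (1/0.339 − 1/0.439)/(4π×0.0408) = 1.311 K/W
R_total = 1.311 K/W
Q = ΔT/R_total = 306/1.311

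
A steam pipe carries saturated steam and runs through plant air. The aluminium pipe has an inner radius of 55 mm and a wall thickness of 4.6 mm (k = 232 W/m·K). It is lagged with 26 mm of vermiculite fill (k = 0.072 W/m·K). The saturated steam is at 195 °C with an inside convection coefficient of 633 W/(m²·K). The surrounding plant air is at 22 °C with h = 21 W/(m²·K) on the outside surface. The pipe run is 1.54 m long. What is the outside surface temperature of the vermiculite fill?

T ≈ 39.1 °C

Radial resistances (cylindrical: R_cond = ln(r_o/r_i)/(2πkL), R_conv = 1/(h·2πrL)):
R_inner film = 1/(h_i·2πr₁L) = 1/(633×2π×0.055×1.54) = 0.002968 K/W
R_aluminium pipe wall = ln(59.6/55)/(2π×232×1.54) = 3.578×10^-5 K/W
R_vermiculite fill = ln(85.6/59.6)/(2π×0.072×1.54) = 0.5197 K/W
R_outer film = 1/(h_o·2πr_oL) = 1/(21×2π×0.0856×1.54) = 0.05749 K/W
R_total = 0.5801 K/W
Q = ΔT/R_total = 173/0.5801
Q = 298 W
T_interface = T_inner − Q·ΣR(inner→interface) = 195 − 298×0.5227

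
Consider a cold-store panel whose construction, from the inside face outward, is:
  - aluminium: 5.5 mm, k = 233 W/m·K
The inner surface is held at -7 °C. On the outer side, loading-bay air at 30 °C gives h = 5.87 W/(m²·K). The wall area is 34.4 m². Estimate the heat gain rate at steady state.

Using the resistance-network approach (series):
R_aluminium = L/(kA) = 0.0055/(233×34.4) = 6.862×10^-7 K/W
R_outer film = 1/(h_o·A) = 1/(5.87×34.4) = 0.004952 K/W
R_total = 0.004953 K/W
Q = ΔT / R_total = 37 / 0.004953

Q ≈ 7470 W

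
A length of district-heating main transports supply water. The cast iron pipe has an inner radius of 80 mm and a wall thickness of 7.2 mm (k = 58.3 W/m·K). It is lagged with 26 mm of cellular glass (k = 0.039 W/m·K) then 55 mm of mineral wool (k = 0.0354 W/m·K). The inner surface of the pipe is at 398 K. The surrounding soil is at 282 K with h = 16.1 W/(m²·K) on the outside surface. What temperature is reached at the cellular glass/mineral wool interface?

T ≈ 355 K

Per-layer cylindrical resistances, series-summed:
R_cast iron pipe wall = ln(87.2/80)/(2π×58.3×1) = 2.353×10^-4 K/W
R_cellular glass = ln(113.2/87.2)/(2π×0.039×1) = 1.065 K/W
R_mineral wool = ln(168.2/113.2)/(2π×0.0354×1) = 1.78 K/W
R_outer film = 1/(h_o·2πr_oL) = 1/(16.1×2π×0.1682×1) = 0.05877 K/W
R_total = 2.904 K/W
Q = ΔT/R_total = 116/2.904
Q = 39.9 W/m
T_interface = T_inner − Q·ΣR(inner→interface) = 398 − 39.9×1.065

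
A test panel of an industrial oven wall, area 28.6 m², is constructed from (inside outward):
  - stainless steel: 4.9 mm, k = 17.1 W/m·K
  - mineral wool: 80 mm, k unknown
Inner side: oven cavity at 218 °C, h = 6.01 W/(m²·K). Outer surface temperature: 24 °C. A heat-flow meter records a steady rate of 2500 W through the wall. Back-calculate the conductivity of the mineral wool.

k ≈ 0.039 W/(m·K)

Treating each layer as a thermal resistance in series:
R_inner film = 1/(h_i·A) = 1/(6.01×28.6) = 0.005818 K/W
R_stainless steel = L/(kA) = 0.0049/(17.1×28.6) = 1.002×10^-5 K/W
Sum of known resistances R_other = 0.005828 K/W
Total R = ΔT/Q = 194/2500 = 0.0776 K/W
R_mineral wool = R_total − R_other = 0.07177 K/W
k = L/(R·A) = 0.08/(0.07177×28.6)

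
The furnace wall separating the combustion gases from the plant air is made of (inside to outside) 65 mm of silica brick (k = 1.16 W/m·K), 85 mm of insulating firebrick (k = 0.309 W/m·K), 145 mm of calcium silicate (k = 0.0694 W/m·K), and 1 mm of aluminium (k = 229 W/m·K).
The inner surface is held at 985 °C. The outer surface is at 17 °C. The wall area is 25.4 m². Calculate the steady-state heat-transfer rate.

Q ≈ 10200 W

Model the wall as resistances in series:
R_silica brick = L/(kA) = 0.065/(1.16×25.4) = 0.002206 K/W
R_insulating firebrick = L/(kA) = 0.085/(0.309×25.4) = 0.01083 K/W
R_calcium silicate = L/(kA) = 0.145/(0.0694×25.4) = 0.08226 K/W
R_aluminium = L/(kA) = 0.001/(229×25.4) = 1.719×10^-7 K/W
R_total = 0.09529 K/W
Q = ΔT / R_total = 968 / 0.09529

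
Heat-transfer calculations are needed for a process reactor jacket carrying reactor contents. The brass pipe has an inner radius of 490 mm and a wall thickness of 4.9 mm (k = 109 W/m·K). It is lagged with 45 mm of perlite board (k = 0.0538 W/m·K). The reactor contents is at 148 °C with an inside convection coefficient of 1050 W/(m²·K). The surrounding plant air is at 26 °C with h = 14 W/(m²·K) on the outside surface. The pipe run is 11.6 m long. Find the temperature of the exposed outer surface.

T ≈ 35.2 °C

Radial resistances (cylindrical: R_cond = ln(r_o/r_i)/(2πkL), R_conv = 1/(h·2πrL)):
R_inner film = 1/(h_i·2πr₁L) = 1/(1050×2π×0.49×11.6) = 2.667×10^-5 K/W
R_brass pipe wall = ln(494.9/490)/(2π×109×11.6) = 1.252×10^-6 K/W
R_perlite board = ln(539.9/494.9)/(2π×0.0538×11.6) = 0.02219 K/W
R_outer film = 1/(h_o·2πr_oL) = 1/(14×2π×0.5399×11.6) = 0.001815 K/W
R_total = 0.02404 K/W
Q = ΔT/R_total = 122/0.02404
Q = 5080 W
T_interface = T_inner − Q·ΣR(inner→interface) = 148 − 5080×0.02222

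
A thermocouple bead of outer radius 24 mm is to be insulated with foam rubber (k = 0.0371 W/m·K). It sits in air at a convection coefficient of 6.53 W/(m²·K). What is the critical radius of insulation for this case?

r_cr ≈ 11.4 mm

For a sphere r_cr = 2k/h = 2×0.0371/6.53
r_cr = 11.4 mm; since the bare radius (24 mm) is above r_cr, any added insulation will reduce heat loss.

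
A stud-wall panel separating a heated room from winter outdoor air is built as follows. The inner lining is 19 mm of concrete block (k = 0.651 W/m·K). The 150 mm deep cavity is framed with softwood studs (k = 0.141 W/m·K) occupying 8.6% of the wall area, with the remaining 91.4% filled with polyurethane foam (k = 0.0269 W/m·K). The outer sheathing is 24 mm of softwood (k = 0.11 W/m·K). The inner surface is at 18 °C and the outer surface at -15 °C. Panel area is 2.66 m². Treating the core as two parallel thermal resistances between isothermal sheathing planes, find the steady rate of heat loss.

Q ≈ 20.3 W

Sheathing layers in series; stud and cavity paths in parallel between them.
R_inner = 0.019/(0.651×2.66) = 0.01097 K/W
R_stud  = 0.15/(0.141×0.086×2.66) = 4.65 K/W
R_cav   = 0.15/(0.0269×0.914×2.66) = 2.294 K/W
1/R_core = 1/R_stud + 1/R_cav → R_core = 1.536 K/W
R_outer = 0.024/(0.11×2.66) = 0.08202 K/W
R_total = 1.629 K/W
Q = ΔT/R_total = 33/1.629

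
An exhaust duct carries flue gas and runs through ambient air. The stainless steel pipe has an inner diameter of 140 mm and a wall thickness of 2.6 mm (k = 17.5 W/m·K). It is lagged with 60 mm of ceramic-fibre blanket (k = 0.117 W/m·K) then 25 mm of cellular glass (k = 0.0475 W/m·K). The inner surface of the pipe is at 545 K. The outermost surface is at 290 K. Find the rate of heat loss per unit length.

Per-layer cylindrical resistances, series-summed:
R_stainless steel pipe wall = ln(72.6/70)/(2π×17.5×1) = 3.317×10^-4 K/W
R_ceramic-fibre blanket = ln(132.6/72.6)/(2π×0.117×1) = 0.8194 K/W
R_cellular glass = ln(157.6/132.6)/(2π×0.0475×1) = 0.5787 K/W
R_total = 1.398 K/W
Q = ΔT/R_total = 255/1.398

q′ ≈ 182 W/m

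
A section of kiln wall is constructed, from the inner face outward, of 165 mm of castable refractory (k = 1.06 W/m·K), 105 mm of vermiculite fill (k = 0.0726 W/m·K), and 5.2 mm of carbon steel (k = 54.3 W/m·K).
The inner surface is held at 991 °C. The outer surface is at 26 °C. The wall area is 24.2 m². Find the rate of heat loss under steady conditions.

Q ≈ 14600 W

Thermal resistances in series:
R_castable refractory = L/(kA) = 0.165/(1.06×24.2) = 0.006432 K/W
R_vermiculite fill = L/(kA) = 0.105/(0.0726×24.2) = 0.05976 K/W
R_carbon steel = L/(kA) = 0.0052/(54.3×24.2) = 3.957×10^-6 K/W
R_total = 0.0662 K/W
Q = ΔT / R_total = 965 / 0.0662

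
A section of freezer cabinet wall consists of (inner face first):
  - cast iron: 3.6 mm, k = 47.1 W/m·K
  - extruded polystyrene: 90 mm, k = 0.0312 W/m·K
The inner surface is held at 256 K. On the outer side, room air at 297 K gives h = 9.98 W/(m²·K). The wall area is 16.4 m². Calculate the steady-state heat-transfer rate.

Using the resistance-network approach (series):
R_cast iron = L/(kA) = 0.0036/(47.1×16.4) = 4.661×10^-6 K/W
R_extruded polystyrene = L/(kA) = 0.09/(0.0312×16.4) = 0.1759 K/W
R_outer film = 1/(h_o·A) = 1/(9.98×16.4) = 0.00611 K/W
R_total = 0.182 K/W
Q = ΔT / R_total = 41 / 0.182

Q ≈ 225 W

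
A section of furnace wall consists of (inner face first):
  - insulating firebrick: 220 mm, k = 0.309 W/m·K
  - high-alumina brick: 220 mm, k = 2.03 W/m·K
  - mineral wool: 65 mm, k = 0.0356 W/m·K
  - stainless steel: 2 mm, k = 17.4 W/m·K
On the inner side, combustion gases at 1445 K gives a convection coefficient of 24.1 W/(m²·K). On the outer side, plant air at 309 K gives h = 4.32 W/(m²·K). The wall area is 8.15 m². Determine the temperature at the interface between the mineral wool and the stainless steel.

T ≈ 399 K

Model the wall as resistances in series:
R_inner film = 1/(h_i·A) = 1/(24.1×8.15) = 0.005091 K/W
R_insulating firebrick = L/(kA) = 0.22/(0.309×8.15) = 0.08736 K/W
R_high-alumina brick = L/(kA) = 0.22/(2.03×8.15) = 0.0133 K/W
R_mineral wool = L/(kA) = 0.065/(0.0356×8.15) = 0.224 K/W
R_stainless steel = L/(kA) = 0.002/(17.4×8.15) = 1.41×10^-5 K/W
R_outer film = 1/(h_o·A) = 1/(4.32×8.15) = 0.0284 K/W
R_total = 0.3582 K/W;  Q = ΔT/R_total = 1136/0.3582 = 3171 W
T_interface = T_inner − Q·ΣR(inner→interface) = 1445 − 3170×0.3298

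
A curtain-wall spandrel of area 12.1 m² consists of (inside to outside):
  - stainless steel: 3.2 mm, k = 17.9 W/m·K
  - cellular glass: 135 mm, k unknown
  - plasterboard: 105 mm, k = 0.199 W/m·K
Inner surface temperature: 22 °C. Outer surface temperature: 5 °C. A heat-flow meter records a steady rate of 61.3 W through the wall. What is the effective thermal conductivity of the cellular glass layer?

Using the resistance-network approach (series):
R_stainless steel = L/(kA) = 0.0032/(17.9×12.1) = 1.477×10^-5 K/W
R_plasterboard = L/(kA) = 0.105/(0.199×12.1) = 0.04361 K/W
Sum of known resistances R_other = 0.04362 K/W
Total R = ΔT/Q = 17/61.3 = 0.2773 K/W
R_cellular glass = R_total − R_other = 0.2337 K/W
k = L/(R·A) = 0.135/(0.2337×12.1)

k ≈ 0.0477 W/(m·K)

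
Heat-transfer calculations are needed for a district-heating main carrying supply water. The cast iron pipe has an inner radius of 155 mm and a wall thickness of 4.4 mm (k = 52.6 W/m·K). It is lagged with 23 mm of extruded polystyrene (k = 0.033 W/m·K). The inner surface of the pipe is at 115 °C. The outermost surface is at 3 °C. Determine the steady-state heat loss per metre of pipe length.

For a radial system each layer contributes R = ln(r_out/r_in)/(2πkL); films add R = 1/(hA).
R_cast iron pipe wall = ln(159.4/155)/(2π×52.6×1) = 8.47×10^-5 K/W
R_extruded polystyrene = ln(182.4/159.4)/(2π×0.033×1) = 0.6501 K/W
R_total = 0.6501 K/W
Q = ΔT/R_total = 112/0.6501

q′ ≈ 172 W/m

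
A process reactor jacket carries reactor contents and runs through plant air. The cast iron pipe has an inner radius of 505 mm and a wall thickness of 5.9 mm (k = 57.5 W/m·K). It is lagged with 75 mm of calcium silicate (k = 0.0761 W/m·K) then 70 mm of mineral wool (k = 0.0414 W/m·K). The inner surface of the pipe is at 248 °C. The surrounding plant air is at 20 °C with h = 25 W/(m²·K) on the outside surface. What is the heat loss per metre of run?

q′ ≈ 312 W/m

Cylindrical conduction, so R = ln(r₂/r₁)/(2πkL) per layer, in series:
R_cast iron pipe wall = ln(510.9/505)/(2π×57.5×1) = 3.215×10^-5 K/W
R_calcium silicate = ln(585.9/510.9)/(2π×0.0761×1) = 0.2865 K/W
R_mineral wool = ln(655.9/585.9)/(2π×0.0414×1) = 0.4339 K/W
R_outer film = 1/(h_o·2πr_oL) = 1/(25×2π×0.6559×1) = 0.009706 K/W
R_total = 0.7301 K/W
Q = ΔT/R_total = 228/0.7301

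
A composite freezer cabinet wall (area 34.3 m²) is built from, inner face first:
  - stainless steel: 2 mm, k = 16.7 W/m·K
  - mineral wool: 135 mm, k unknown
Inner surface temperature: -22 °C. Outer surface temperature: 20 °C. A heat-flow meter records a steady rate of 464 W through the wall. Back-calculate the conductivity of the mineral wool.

k ≈ 0.0435 W/(m·K)

Treating each layer as a thermal resistance in series:
R_stainless steel = L/(kA) = 0.002/(16.7×34.3) = 3.492×10^-6 K/W
Sum of known resistances R_other = 3.492×10^-6 K/W
Total R = ΔT/Q = 42/464 = 0.09052 K/W
R_mineral wool = R_total − R_other = 0.09051 K/W
k = L/(R·A) = 0.135/(0.09051×34.3)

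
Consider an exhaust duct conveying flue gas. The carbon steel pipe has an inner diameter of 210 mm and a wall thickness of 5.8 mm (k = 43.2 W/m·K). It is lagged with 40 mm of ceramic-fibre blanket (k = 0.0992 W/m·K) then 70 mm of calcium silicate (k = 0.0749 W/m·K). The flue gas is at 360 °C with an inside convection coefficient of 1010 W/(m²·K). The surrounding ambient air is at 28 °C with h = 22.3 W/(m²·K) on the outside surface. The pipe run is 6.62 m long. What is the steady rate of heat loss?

Treating each annulus and film as a series resistance:
R_inner film = 1/(h_i·2πr₁L) = 1/(1010×2π×0.105×6.62) = 2.267×10^-4 K/W
R_carbon steel pipe wall = ln(110.8/105)/(2π×43.2×6.62) = 2.992×10^-5 K/W
R_ceramic-fibre blanket = ln(150.8/110.8)/(2π×0.0992×6.62) = 0.0747 K/W
R_calcium silicate = ln(220.8/150.8)/(2π×0.0749×6.62) = 0.1224 K/W
R_outer film = 1/(h_o·2πr_oL) = 1/(22.3×2π×0.2208×6.62) = 0.004883 K/W
R_total = 0.2022 K/W
Q = ΔT/R_total = 332/0.2022

Q ≈ 1640 W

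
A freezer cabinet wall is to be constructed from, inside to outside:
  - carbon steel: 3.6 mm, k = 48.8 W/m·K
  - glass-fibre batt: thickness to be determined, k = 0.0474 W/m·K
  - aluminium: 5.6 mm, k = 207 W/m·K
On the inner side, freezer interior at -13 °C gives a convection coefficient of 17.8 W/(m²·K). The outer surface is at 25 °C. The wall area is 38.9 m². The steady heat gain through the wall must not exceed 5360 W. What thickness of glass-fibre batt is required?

Treating each layer as a thermal resistance in series:
R_inner film = 1/(h_i·A) = 1/(17.8×38.9) = 0.001444 K/W
R_carbon steel = L/(kA) = 0.0036/(48.8×38.9) = 1.896×10^-6 K/W
R_aluminium = L/(kA) = 0.0056/(207×38.9) = 6.955×10^-7 K/W
Sum of the known resistances R_other = 0.001447 K/W
Required total resistance R_tot = ΔT/Q_allow = 38/5360 = 0.00709 K/W
R_glass-fibre batt = R_tot − R_other = 0.005643 K/W
L = R·k·A = 0.005643×0.0474×38.9

L ≈ 10.4 mm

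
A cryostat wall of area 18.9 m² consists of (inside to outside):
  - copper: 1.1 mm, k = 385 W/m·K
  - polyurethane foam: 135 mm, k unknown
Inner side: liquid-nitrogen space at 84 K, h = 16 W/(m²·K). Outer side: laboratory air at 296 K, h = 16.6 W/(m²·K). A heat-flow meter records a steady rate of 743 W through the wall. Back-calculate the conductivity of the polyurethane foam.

Using the resistance-network approach (series):
R_inner film = 1/(h_i·A) = 1/(16×18.9) = 0.003307 K/W
R_copper = L/(kA) = 0.0011/(385×18.9) = 1.512×10^-7 K/W
R_outer film = 1/(h_o·A) = 1/(16.6×18.9) = 0.003187 K/W
Sum of known resistances R_other = 0.006494 K/W
Total R = ΔT/Q = 212/743 = 0.2853 K/W
R_polyurethane foam = R_total − R_other = 0.2788 K/W
k = L/(R·A) = 0.135/(0.2788×18.9)

k ≈ 0.0256 W/(m·K)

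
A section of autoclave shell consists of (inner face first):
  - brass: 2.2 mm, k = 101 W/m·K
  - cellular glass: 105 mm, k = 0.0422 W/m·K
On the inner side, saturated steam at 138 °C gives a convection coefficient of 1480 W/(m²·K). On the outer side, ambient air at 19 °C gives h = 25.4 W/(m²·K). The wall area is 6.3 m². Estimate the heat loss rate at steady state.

Q ≈ 297 W

Series thermal resistances:
R_inner film = 1/(h_i·A) = 1/(1480×6.3) = 1.073×10^-4 K/W
R_brass = L/(kA) = 0.0022/(101×6.3) = 3.457×10^-6 K/W
R_cellular glass = L/(kA) = 0.105/(0.0422×6.3) = 0.3949 K/W
R_outer film = 1/(h_o·A) = 1/(25.4×6.3) = 0.006249 K/W
R_total = 0.4013 K/W
Q = ΔT / R_total = 119 / 0.4013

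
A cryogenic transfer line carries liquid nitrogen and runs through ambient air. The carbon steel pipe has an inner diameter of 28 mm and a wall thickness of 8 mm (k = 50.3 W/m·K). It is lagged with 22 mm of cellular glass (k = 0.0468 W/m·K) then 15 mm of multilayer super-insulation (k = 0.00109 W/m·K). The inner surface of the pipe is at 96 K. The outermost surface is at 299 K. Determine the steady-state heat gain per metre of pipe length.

q′ ≈ 4.49 W/m

Per-layer cylindrical resistances, series-summed:
R_carbon steel pipe wall = ln(22/14)/(2π×50.3×1) = 0.00143 K/W
R_cellular glass = ln(44/22)/(2π×0.0468×1) = 2.357 K/W
R_multilayer super-insulation = ln(59/44)/(2π×0.00109×1) = 42.83 K/W
R_total = 45.19 K/W
Q = ΔT/R_total = 203/45.19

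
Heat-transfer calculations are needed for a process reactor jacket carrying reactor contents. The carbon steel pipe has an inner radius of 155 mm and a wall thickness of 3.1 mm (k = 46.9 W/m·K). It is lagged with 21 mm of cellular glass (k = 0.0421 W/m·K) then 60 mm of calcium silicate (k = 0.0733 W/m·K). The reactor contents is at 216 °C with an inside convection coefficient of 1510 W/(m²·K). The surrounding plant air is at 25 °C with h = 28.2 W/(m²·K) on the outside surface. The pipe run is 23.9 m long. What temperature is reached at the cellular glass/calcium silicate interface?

T ≈ 136 °C

Cylindrical conduction, so R = ln(r₂/r₁)/(2πkL) per layer, in series:
R_inner film = 1/(h_i·2πr₁L) = 1/(1510×2π×0.155×23.9) = 2.845×10^-5 K/W
R_carbon steel pipe wall = ln(158.1/155)/(2π×46.9×23.9) = 2.812×10^-6 K/W
R_cellular glass = ln(179.1/158.1)/(2π×0.0421×23.9) = 0.01973 K/W
R_calcium silicate = ln(239.1/179.1)/(2π×0.0733×23.9) = 0.02625 K/W
R_outer film = 1/(h_o·2πr_oL) = 1/(28.2×2π×0.2391×23.9) = 9.876×10^-4 K/W
R_total = 0.047 K/W
Q = ΔT/R_total = 191/0.047
Q = 4060 W
T_interface = T_inner − Q·ΣR(inner→interface) = 216 − 4060×0.01976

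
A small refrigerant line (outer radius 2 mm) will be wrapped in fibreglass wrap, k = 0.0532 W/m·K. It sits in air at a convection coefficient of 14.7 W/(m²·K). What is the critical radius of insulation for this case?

For a cylinder r_cr = k/h = 0.0532/14.7
r_cr = 3.62 mm; since the bare radius (2 mm) is below r_cr, adding a thin layer of insulation will *increase* heat loss.

r_cr ≈ 3.62 mm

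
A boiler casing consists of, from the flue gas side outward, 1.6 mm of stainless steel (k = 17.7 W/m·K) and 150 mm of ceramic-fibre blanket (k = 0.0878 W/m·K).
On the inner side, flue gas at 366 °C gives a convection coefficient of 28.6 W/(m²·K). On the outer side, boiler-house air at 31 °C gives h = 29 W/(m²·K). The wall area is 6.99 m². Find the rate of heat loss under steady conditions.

Treating each layer as a thermal resistance in series:
R_inner film = 1/(h_i·A) = 1/(28.6×6.99) = 0.005002 K/W
R_stainless steel = L/(kA) = 0.0016/(17.7×6.99) = 1.293×10^-5 K/W
R_ceramic-fibre blanket = L/(kA) = 0.15/(0.0878×6.99) = 0.2444 K/W
R_outer film = 1/(h_o·A) = 1/(29×6.99) = 0.004933 K/W
R_total = 0.2544 K/W
Q = ΔT / R_total = 335 / 0.2544

Q ≈ 1320 W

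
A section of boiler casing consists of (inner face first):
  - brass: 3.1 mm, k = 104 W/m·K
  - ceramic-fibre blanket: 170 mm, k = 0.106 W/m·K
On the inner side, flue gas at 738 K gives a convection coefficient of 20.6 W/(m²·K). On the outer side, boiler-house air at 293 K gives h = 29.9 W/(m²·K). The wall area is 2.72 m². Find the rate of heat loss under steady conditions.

Q ≈ 718 W

Thermal resistances in series:
R_inner film = 1/(h_i·A) = 1/(20.6×2.72) = 0.01785 K/W
R_brass = L/(kA) = 0.0031/(104×2.72) = 1.096×10^-5 K/W
R_ceramic-fibre blanket = L/(kA) = 0.17/(0.106×2.72) = 0.5896 K/W
R_outer film = 1/(h_o·A) = 1/(29.9×2.72) = 0.0123 K/W
R_total = 0.6198 K/W
Q = ΔT / R_total = 445 / 0.6198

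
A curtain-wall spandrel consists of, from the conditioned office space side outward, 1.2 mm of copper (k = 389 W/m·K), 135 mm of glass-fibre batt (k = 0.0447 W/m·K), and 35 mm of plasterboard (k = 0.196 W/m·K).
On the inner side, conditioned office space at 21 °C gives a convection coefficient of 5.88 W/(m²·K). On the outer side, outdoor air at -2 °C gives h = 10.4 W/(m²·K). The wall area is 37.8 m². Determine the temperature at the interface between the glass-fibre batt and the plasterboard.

T ≈ -0.176 °C

Series thermal resistances:
R_inner film = 1/(h_i·A) = 1/(5.88×37.8) = 0.004499 K/W
R_copper = L/(kA) = 0.0012/(389×37.8) = 8.161×10^-8 K/W
R_glass-fibre batt = L/(kA) = 0.135/(0.0447×37.8) = 0.0799 K/W
R_plasterboard = L/(kA) = 0.035/(0.196×37.8) = 0.004724 K/W
R_outer film = 1/(h_o·A) = 1/(10.4×37.8) = 0.002544 K/W
R_total = 0.09166 K/W;  Q = ΔT/R_total = 23/0.09166 = 250.9 W
T_interface = T_inner − Q·ΣR(inner→interface) = 21 − 251×0.0844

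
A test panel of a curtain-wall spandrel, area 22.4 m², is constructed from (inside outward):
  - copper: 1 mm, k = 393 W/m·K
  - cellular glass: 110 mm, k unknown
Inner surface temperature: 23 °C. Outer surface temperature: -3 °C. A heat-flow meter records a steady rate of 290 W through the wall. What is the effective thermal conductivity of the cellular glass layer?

Using the resistance-network approach (series):
R_copper = L/(kA) = 0.001/(393×22.4) = 1.136×10^-7 K/W
Sum of known resistances R_other = 1.136×10^-7 K/W
Total R = ΔT/Q = 26/290 = 0.08966 K/W
R_cellular glass = R_total − R_other = 0.08966 K/W
k = L/(R·A) = 0.11/(0.08966×22.4)

k ≈ 0.0548 W/(m·K)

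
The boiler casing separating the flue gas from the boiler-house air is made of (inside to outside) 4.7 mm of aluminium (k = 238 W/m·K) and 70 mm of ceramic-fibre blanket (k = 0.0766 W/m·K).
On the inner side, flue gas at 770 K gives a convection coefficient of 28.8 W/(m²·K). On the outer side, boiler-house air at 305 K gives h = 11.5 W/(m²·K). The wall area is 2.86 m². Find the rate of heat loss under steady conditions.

Q ≈ 1280 W

Series thermal resistances:
R_inner film = 1/(h_i·A) = 1/(28.8×2.86) = 0.01214 K/W
R_aluminium = L/(kA) = 0.0047/(238×2.86) = 6.905×10^-6 K/W
R_ceramic-fibre blanket = L/(kA) = 0.07/(0.0766×2.86) = 0.3195 K/W
R_outer film = 1/(h_o·A) = 1/(11.5×2.86) = 0.0304 K/W
R_total = 0.3621 K/W
Q = ΔT / R_total = 465 / 0.3621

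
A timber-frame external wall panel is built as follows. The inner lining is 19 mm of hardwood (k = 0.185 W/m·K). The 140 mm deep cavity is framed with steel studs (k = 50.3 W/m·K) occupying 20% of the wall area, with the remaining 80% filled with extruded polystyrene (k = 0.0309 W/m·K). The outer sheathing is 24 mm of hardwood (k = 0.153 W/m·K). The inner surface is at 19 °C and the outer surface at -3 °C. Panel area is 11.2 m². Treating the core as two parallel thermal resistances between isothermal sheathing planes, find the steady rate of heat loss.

Q ≈ 901 W

Sheathing layers in series; stud and cavity paths in parallel between them.
R_inner = 0.019/(0.185×11.2) = 0.00917 K/W
R_stud  = 0.14/(50.3×0.2×11.2) = 0.001243 K/W
R_cav   = 0.14/(0.0309×0.8×11.2) = 0.5057 K/W
1/R_core = 1/R_stud + 1/R_cav → R_core = 0.001239 K/W
R_outer = 0.024/(0.153×11.2) = 0.01401 K/W
R_total = 0.02441 K/W
Q = ΔT/R_total = 22/0.02441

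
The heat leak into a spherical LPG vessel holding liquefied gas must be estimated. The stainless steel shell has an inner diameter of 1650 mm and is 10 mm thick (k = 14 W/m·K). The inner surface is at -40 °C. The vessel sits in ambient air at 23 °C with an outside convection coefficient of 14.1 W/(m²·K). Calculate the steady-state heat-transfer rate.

Radial (spherical) resistances in series:
R_stainless steel shell = (1/0.825 − 1/0.835)/(4π×14) = 8.251×10^-5 K/W
R_outer film = 1/(h·4πr_o²) = 1/(14.1×4π×0.835²) = 0.008095 K/W
R_total = 0.008177 K/W
Q = ΔT/R_total = 63/0.008177

Q ≈ 7700 W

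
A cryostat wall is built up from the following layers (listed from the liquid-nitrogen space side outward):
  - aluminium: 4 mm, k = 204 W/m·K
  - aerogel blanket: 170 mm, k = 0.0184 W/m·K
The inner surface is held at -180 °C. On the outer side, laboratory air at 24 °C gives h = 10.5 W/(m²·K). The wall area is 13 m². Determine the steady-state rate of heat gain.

Series thermal resistances:
R_aluminium = L/(kA) = 0.004/(204×13) = 1.508×10^-6 K/W
R_aerogel blanket = L/(kA) = 0.17/(0.0184×13) = 0.7107 K/W
R_outer film = 1/(h_o·A) = 1/(10.5×13) = 0.007326 K/W
R_total = 0.718 K/W
Q = ΔT / R_total = 204 / 0.718

Q ≈ 284 W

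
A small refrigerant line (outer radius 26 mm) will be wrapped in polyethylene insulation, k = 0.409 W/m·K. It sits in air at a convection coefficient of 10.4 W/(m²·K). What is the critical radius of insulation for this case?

For a cylinder r_cr = k/h = 0.409/10.4
r_cr = 39.3 mm; since the bare radius (26 mm) is below r_cr, adding a thin layer of insulation will *increase* heat loss.

r_cr ≈ 39.3 mm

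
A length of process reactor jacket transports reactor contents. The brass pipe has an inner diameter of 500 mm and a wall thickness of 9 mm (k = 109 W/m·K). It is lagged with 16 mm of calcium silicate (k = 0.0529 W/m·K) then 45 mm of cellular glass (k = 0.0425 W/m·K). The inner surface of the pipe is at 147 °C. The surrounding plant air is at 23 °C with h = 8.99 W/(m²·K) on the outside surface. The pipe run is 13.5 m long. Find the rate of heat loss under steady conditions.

Cylindrical conduction, so R = ln(r₂/r₁)/(2πkL) per layer, in series:
R_brass pipe wall = ln(259/250)/(2π×109×13.5) = 3.825×10^-6 K/W
R_calcium silicate = ln(275/259)/(2π×0.0529×13.5) = 0.01336 K/W
R_cellular glass = ln(320/275)/(2π×0.0425×13.5) = 0.04204 K/W
R_outer film = 1/(h_o·2πr_oL) = 1/(8.99×2π×0.32×13.5) = 0.004098 K/W
R_total = 0.0595 K/W
Q = ΔT/R_total = 124/0.0595

Q ≈ 2080 W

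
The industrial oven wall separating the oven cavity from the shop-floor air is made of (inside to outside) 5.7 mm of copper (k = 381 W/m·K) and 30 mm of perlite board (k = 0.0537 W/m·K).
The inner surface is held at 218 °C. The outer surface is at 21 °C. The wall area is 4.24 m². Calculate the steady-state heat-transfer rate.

Q ≈ 1500 W

Thermal resistances in series:
R_copper = L/(kA) = 0.0057/(381×4.24) = 3.528×10^-6 K/W
R_perlite board = L/(kA) = 0.03/(0.0537×4.24) = 0.1318 K/W
R_total = 0.1318 K/W
Q = ΔT / R_total = 197 / 0.1318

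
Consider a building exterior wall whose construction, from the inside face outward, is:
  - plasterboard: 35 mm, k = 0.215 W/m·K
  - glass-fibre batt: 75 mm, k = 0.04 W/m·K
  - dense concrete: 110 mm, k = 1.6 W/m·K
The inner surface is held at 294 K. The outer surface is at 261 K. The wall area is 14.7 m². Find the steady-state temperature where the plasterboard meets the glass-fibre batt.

Model the wall as resistances in series:
R_plasterboard = L/(kA) = 0.035/(0.215×14.7) = 0.01107 K/W
R_glass-fibre batt = L/(kA) = 0.075/(0.04×14.7) = 0.1276 K/W
R_dense concrete = L/(kA) = 0.11/(1.6×14.7) = 0.004677 K/W
R_total = 0.1433 K/W;  Q = ΔT/R_total = 33/0.1433 = 230.3 W
T_interface = T_inner − Q·ΣR(inner→interface) = 294 − 230×0.01107

T ≈ 291 K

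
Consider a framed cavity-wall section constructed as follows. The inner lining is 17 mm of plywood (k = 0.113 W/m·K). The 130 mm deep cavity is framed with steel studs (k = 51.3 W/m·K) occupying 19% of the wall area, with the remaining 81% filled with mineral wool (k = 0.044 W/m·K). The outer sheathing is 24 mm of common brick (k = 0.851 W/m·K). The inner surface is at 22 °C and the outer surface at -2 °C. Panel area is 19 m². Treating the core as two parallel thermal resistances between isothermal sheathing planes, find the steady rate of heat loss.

Sheathing layers in series; stud and cavity paths in parallel between them.
R_inner = 0.017/(0.113×19) = 0.007918 K/W
R_stud  = 0.13/(51.3×0.19×19) = 7.02×10^-4 K/W
R_cav   = 0.13/(0.044×0.81×19) = 0.192 K/W
1/R_core = 1/R_stud + 1/R_cav → R_core = 6.994×10^-4 K/W
R_outer = 0.024/(0.851×19) = 0.001484 K/W
R_total = 0.0101 K/W
Q = ΔT/R_total = 24/0.0101

Q ≈ 2380 W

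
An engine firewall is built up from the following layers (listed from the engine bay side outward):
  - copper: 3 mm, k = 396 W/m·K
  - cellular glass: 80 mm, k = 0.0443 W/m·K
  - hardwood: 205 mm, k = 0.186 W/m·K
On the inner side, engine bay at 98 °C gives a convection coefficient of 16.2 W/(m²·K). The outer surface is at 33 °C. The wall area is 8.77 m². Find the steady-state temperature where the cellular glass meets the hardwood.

T ≈ 57.1 °C

Treating each layer as a thermal resistance in series:
R_inner film = 1/(h_i·A) = 1/(16.2×8.77) = 0.007039 K/W
R_copper = L/(kA) = 0.003/(396×8.77) = 8.638×10^-7 K/W
R_cellular glass = L/(kA) = 0.08/(0.0443×8.77) = 0.2059 K/W
R_hardwood = L/(kA) = 0.205/(0.186×8.77) = 0.1257 K/W
R_total = 0.3386 K/W;  Q = ΔT/R_total = 65/0.3386 = 192 W
T_interface = T_inner − Q·ΣR(inner→interface) = 98 − 192×0.213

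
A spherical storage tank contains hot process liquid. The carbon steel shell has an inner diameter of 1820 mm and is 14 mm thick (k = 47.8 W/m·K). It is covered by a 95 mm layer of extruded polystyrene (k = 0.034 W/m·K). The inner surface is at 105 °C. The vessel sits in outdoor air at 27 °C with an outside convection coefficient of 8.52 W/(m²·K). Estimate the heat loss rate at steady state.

Q ≈ 318 W

Radial (spherical) resistances in series:
R_carbon steel shell = (1/0.91 − 1/0.924)/(4π×47.8) = 2.772×10^-5 K/W
R_extruded polystyrene = (1/0.924 − 1/1.019)/(4π×0.034) = 0.2362 K/W
R_outer film = 1/(h·4πr_o²) = 1/(8.52×4π×1.019²) = 0.008995 K/W
R_total = 0.2452 K/W
Q = ΔT/R_total = 78/0.2452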